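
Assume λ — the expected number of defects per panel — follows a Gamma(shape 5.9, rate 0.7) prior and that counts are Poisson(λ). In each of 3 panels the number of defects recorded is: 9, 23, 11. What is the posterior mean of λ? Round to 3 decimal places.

Posterior mean ≈ 13.216

The Poisson likelihood adds the total count to the shape and the number of exposure periods to the rate. Here ∑xᵢ = 43 and n = 3, so shape 5.9→48.9 and rate 0.7→3.7.
E[λ | data] = 48.9/3.7 = 13.216.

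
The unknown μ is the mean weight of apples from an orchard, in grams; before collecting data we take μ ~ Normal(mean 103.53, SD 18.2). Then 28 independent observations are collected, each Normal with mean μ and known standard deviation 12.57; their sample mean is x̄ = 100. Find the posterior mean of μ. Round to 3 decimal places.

With known σ, the Normal prior is conjugate. Weight on the data is w = (n/σ²)/(n/σ² + 1/τ₀²) = 0.177210/(0.177210+0.00301896) = 0.98325.
Posterior mean = w·x̄ + (1−w)·μ₀ = 0.98325·100 + 0.016751·103.53 = 100.059.

Posterior mean ≈ 100.059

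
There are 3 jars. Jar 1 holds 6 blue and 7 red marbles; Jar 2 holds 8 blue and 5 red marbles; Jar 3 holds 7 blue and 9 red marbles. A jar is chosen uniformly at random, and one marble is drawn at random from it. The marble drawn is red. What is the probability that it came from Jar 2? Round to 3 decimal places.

Tabulate prior·likelihood by source: [1] prior 0.333333, lik 0.5385, product 0.1795; [2] prior 0.333333, lik 0.3846, product 0.1282; [3] prior 0.333333, lik 0.5625, product 0.1875.
Normalizing constant = 0.49519; the posterior for Jar 2 is its product over the sum, 0.1282/0.49519 = 0.259.

Posterior probability ≈ 0.259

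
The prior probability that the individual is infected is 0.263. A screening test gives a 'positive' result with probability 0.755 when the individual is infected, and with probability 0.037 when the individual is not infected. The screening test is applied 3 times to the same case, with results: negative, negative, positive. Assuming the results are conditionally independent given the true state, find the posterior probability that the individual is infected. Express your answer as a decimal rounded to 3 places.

Posterior P(H) ≈ 0.320

With H the event that the individual is infected, the joint likelihood of the observed sequence is P(data|H) = 0.245·0.245·0.755 = 0.045319 and P(data|¬H) = 0.963·0.963·0.037 = 0.034313.
Bayes: P(H|data) = 0.263·0.045319 / (0.263·0.045319 + 0.737·0.034313) = 0.011919/0.037207 = 0.3203.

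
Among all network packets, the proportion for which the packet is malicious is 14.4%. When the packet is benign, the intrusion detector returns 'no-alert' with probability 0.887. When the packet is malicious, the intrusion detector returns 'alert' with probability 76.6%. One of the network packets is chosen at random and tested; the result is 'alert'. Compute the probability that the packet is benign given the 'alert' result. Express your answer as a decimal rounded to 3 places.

P(¬H | E) ≈ 0.467

Write H for 'the packet is malicious'. Prior odds H:¬H = 0.144/0.856 = 0.16822. For the 'alert' outcome, the likelihood ratio is 0.766/0.113 = 6.7788.
Posterior odds = 0.16822 × 6.7788 = 1.1404, so P(H|E) = 1.1404/(1+1.1404) = 0.533. Then P(¬H|E) = 1 − 0.533 = 0.467.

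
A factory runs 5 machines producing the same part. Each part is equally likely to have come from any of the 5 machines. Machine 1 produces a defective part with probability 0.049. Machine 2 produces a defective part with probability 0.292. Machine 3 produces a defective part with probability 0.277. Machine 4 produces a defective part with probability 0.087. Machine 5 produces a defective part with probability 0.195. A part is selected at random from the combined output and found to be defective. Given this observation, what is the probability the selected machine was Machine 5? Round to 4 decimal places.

Tabulate prior·likelihood by source: [1] prior 0.2, lik 0.049, product 0.009800; [2] prior 0.2, lik 0.292, product 0.05840; [3] prior 0.2, lik 0.277, product 0.05540; [4] prior 0.2, lik 0.087, product 0.01740; [5] prior 0.2, lik 0.195, product 0.03900.
Normalizing constant = 0.18000; the posterior for Machine 5 is its product over the sum, 0.03900/0.18000 = 0.2167.

Posterior probability ≈ 0.2167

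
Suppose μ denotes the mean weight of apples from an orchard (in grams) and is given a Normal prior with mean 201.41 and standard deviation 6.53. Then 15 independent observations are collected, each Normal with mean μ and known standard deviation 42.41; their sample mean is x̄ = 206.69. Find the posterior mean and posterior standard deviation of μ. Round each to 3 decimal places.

Posterior mean ≈ 202.795; posterior SD ≈ 5.608

With known σ, the Normal prior is conjugate. Weight on the data is w = (n/σ²)/(n/σ² + 1/τ₀²) = 0.00833978/(0.00833978+0.0234517) = 0.26233.
Posterior mean = w·x̄ + (1−w)·μ₀ = 0.26233·206.69 + 0.73767·201.41 = 202.795. Posterior variance = 1/(0.00833978+0.0234517) = 31.4550, so SD = 5.608.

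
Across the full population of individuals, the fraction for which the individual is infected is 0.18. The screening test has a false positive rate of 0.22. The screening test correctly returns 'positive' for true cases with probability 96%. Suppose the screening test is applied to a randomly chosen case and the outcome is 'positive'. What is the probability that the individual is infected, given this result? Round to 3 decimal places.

P(H | E) ≈ 0.489

Write H for 'the individual is infected'. Prior odds H:¬H = 0.18/0.82 = 0.21951. For the 'positive' outcome, the likelihood ratio is 0.96/0.22 = 4.3636.
Posterior odds = 0.21951 × 4.3636 = 0.95787, so P(H|E) = 0.95787/(1+0.95787) = 0.489.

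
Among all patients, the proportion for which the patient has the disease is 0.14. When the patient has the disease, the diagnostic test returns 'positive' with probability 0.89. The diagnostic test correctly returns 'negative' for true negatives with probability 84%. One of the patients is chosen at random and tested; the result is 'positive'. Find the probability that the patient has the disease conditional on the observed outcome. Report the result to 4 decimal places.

Let H be the event that the patient has the disease. P(H) = 0.14, so P(¬H) = 0.86. With E the 'positive' result, P(E|H) = 0.89 and P(E|¬H) = 0.16.
P(E) = 0.89·0.14 + 0.16·0.86 = 0.12460 + 0.13760 = 0.26220.
By Bayes' theorem, P(H|E) = 0.12460 / 0.26220 = 0.4752.

P(H | E) ≈ 0.4752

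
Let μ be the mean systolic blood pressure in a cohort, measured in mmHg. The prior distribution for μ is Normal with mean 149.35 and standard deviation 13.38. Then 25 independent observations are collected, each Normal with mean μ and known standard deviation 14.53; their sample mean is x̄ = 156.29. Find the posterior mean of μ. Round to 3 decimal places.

Posterior mean ≈ 155.977

With known σ, the Normal prior is conjugate. Weight on the data is w = (n/σ²)/(n/σ² + 1/τ₀²) = 0.118416/(0.118416+0.00558583) = 0.95495.
Posterior mean = w·x̄ + (1−w)·μ₀ = 0.95495·156.29 + 0.045047·149.35 = 155.977.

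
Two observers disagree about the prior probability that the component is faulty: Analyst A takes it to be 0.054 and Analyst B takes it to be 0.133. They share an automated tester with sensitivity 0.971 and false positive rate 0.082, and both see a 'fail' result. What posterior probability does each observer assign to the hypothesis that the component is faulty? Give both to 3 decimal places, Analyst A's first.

The likelihood ratio for a 'fail' result is 0.971/0.082 = 11.841.
Analyst A: prior odds 0.054/0.946 = 0.057082; posterior odds 0.67594; posterior probability 0.403.
Analyst B: prior odds 0.133/0.867 = 0.15340; posterior odds 1.8165; posterior probability 0.645.

Analyst A: 0.403; Analyst B: 0.645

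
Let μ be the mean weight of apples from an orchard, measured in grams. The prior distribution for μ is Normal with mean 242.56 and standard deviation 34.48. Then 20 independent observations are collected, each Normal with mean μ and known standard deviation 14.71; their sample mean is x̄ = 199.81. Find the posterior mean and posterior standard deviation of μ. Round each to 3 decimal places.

Posterior mean ≈ 200.196; posterior SD ≈ 3.274

With known σ, the Normal prior is conjugate. Weight on the data is w = (n/σ²)/(n/σ² + 1/τ₀²) = 0.0924282/(0.0924282+0.00084113) = 0.99098.
Posterior mean = w·x̄ + (1−w)·μ₀ = 0.99098·199.81 + 0.0090183·242.56 = 200.196. Posterior variance = 1/(0.0924282+0.00084113) = 10.7216, so SD = 3.274.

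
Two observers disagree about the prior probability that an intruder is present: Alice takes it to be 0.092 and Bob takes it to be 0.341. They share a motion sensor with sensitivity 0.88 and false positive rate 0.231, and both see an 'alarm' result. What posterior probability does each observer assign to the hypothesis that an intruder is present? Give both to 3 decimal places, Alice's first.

Alice: 0.278; Bob: 0.663

P('+'|H) = 0.88, P('+'|¬H) = 0.231.
Alice: numerator 0.88·0.092 = 0.080960; evidence = 0.080960+0.231·0.908 = 0.29071; posterior = 0.278.
Bob: numerator 0.88·0.341 = 0.30008; evidence = 0.30008+0.231·0.659 = 0.45231; posterior = 0.663.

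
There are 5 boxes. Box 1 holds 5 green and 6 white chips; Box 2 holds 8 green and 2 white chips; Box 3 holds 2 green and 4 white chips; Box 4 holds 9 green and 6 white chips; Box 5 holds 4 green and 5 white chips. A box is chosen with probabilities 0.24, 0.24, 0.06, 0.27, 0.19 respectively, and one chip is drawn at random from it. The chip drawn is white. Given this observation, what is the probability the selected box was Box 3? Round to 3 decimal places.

Tabulate prior·likelihood by source: [1] prior 0.24, lik 0.5455, product 0.1309; [2] prior 0.24, lik 0.2, product 0.04800; [3] prior 0.06, lik 0.6667, product 0.04000; [4] prior 0.27, lik 0.4, product 0.1080; [5] prior 0.19, lik 0.5556, product 0.1056.
Normalizing constant = 0.43246; the posterior for Box 3 is its product over the sum, 0.04000/0.43246 = 0.092.

Posterior probability ≈ 0.092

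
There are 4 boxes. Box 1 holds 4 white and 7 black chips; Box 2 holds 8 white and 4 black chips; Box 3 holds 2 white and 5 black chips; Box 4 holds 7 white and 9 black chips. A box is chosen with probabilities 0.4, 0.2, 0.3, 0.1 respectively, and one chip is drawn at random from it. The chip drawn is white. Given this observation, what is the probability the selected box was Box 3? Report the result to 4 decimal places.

P(white|Box 1) = 0.3636; P(white|Box 2) = 0.6667; P(white|Box 3) = 0.2857; P(white|Box 4) = 0.4375.
Prior × likelihood for each source: 0.4·0.3636=0.1455, 0.2·0.6667=0.1333, 0.3·0.2857=0.08571, 0.1·0.4375=0.04375. Summing gives P(white) = 0.40825.
P(Box 3 | white) = 0.08571 / 0.40825 = 0.2100.

Posterior probability ≈ 0.2100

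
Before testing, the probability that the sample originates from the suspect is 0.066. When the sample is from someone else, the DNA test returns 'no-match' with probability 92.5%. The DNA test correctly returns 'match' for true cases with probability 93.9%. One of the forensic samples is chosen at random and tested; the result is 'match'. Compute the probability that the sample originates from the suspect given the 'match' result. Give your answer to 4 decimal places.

Let H be the event that the sample originates from the suspect. P(H) = 0.066, so P(¬H) = 0.934. With E the 'match' result, P(E|H) = 0.939 and P(E|¬H) = 0.075.
P(E) = 0.939·0.066 + 0.075·0.934 = 0.061974 + 0.070050 = 0.13202.
By Bayes' theorem, P(H|E) = 0.061974 / 0.13202 = 0.4694.

P(H | E) ≈ 0.4694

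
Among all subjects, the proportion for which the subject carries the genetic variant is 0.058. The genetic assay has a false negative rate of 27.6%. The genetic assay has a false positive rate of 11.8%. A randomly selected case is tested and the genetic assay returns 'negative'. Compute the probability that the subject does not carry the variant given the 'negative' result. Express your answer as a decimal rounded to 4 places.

P(¬H | E) ≈ 0.9811

Write H for 'the subject carries the genetic variant'. Prior odds H:¬H = 0.058/0.942 = 0.061571. For the 'negative' outcome, the likelihood ratio is 0.276/0.882 = 0.31293.
Posterior odds = 0.061571 × 0.31293 = 0.019267, so P(H|E) = 0.019267/(1+0.019267) = 0.0189. Then P(¬H|E) = 1 − 0.0189 = 0.9811.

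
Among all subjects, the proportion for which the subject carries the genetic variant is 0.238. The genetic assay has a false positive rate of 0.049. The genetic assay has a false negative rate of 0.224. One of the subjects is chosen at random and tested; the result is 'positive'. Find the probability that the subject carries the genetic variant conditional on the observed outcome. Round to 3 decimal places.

Write H for 'the subject carries the genetic variant'. Prior odds H:¬H = 0.238/0.762 = 0.31234. For the 'positive' outcome, the likelihood ratio is 0.776/0.049 = 15.837.
Posterior odds = 0.31234 × 15.837 = 4.9464, so P(H|E) = 4.9464/(1+4.9464) = 0.832.

P(H | E) ≈ 0.832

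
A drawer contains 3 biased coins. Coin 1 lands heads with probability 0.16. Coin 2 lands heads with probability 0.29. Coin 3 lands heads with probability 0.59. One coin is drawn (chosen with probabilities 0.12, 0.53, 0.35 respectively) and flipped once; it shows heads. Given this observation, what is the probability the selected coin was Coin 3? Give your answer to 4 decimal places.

Posterior probability ≈ 0.5443

Tabulate prior·likelihood by source: [1] prior 0.12, lik 0.16, product 0.01920; [2] prior 0.53, lik 0.29, product 0.1537; [3] prior 0.35, lik 0.59, product 0.2065.
Normalizing constant = 0.37940; the posterior for Coin 3 is its product over the sum, 0.2065/0.37940 = 0.5443.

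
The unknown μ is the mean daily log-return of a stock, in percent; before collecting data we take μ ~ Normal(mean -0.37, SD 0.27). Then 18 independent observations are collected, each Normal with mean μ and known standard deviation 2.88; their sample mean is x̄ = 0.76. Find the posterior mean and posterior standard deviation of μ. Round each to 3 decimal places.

Posterior mean ≈ -0.216; posterior SD ≈ 0.251

With known σ, the Normal prior is conjugate. Weight on the data is w = (n/σ²)/(n/σ² + 1/τ₀²) = 2.17014/(2.17014+13.7174) = 0.13659.
Posterior mean = w·x̄ + (1−w)·μ₀ = 0.13659·0.76 + 0.86341·-0.37 = -0.216. Posterior variance = 1/(2.17014+13.7174) = 0.0629423, so SD = 0.251.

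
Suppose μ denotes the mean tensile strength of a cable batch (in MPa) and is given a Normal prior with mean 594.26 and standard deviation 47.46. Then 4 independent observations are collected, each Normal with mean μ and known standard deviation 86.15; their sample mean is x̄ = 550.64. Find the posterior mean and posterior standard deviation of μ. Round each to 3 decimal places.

Posterior mean ≈ 570.342; posterior SD ≈ 31.896

Prior precision 1/τ₀² = 1/47.46² = 0.00044396; data precision n/σ² = 4/86.15² = 0.00053895.
Posterior precision = 0.00044396 + 0.00053895 = 0.00098291, giving posterior SD = 1/√0.00098291 = 31.896.
Posterior mean = (0.00044396·594.26 + 0.00053895·550.64) / 0.00098291 = 570.342.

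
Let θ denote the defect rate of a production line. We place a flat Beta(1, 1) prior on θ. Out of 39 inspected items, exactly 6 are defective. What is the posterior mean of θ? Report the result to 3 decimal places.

Posterior mean ≈ 0.171

Observing 6 successes and 33 failures updates Beta(1, 1) by adding the success and failure counts to the two shape parameters: α = 1+6 = 7, β = 1+33 = 34.
Posterior mean = α/(α+β) = 7/41 = 0.171.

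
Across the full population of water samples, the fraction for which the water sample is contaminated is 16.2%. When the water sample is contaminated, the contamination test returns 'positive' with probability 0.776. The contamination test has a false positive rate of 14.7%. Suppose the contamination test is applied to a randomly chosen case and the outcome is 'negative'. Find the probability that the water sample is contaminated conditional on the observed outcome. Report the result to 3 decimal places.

Let H be the event that the water sample is contaminated. P(H) = 0.162, so P(¬H) = 0.838. With E the 'negative' result, P(E|H) = 0.224 and P(E|¬H) = 0.853.
P(E) = 0.224·0.162 + 0.853·0.838 = 0.036288 + 0.71481 = 0.75110.
By Bayes' theorem, P(H|E) = 0.036288 / 0.75110 = 0.048.

P(H | E) ≈ 0.048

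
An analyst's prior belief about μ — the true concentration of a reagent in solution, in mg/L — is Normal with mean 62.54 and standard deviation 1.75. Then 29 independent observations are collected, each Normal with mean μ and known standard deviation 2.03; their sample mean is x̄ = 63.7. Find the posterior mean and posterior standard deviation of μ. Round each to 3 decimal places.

Prior precision 1/τ₀² = 1/1.75² = 0.326531; data precision n/σ² = 29/2.03² = 7.03730.
Posterior precision = 0.326531 + 7.03730 = 7.36383, giving posterior SD = 1/√7.36383 = 0.369.
Posterior mean = (0.326531·62.54 + 7.03730·63.7) / 7.36383 = 63.649.

Posterior mean ≈ 63.649; posterior SD ≈ 0.369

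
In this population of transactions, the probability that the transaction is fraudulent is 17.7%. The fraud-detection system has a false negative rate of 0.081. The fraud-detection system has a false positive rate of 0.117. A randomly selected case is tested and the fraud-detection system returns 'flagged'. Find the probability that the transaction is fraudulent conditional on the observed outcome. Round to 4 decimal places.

P(H | E) ≈ 0.6282

Write H for 'the transaction is fraudulent'. Prior odds H:¬H = 0.177/0.823 = 0.21507. For the 'flagged' outcome, the likelihood ratio is 0.919/0.117 = 7.8547.
Posterior odds = 0.21507 × 7.8547 = 1.6893, so P(H|E) = 1.6893/(1+1.6893) = 0.6282.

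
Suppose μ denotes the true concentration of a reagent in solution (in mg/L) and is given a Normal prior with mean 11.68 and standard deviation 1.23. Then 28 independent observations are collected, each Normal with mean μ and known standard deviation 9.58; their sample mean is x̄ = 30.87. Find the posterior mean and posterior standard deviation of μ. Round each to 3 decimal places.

Posterior mean ≈ 17.740; posterior SD ≈ 1.017

With known σ, the Normal prior is conjugate. Weight on the data is w = (n/σ²)/(n/σ² + 1/τ₀²) = 0.305089/(0.305089+0.660982) = 0.31580.
Posterior mean = w·x̄ + (1−w)·μ₀ = 0.31580·30.87 + 0.68420·11.68 = 17.740. Posterior variance = 1/(0.305089+0.660982) = 1.03512, so SD = 1.017.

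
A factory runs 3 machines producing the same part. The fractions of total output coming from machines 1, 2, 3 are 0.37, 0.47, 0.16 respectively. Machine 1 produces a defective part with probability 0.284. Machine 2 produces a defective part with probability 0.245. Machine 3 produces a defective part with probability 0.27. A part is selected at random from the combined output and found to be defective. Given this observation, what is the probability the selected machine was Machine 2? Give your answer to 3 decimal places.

Tabulate prior·likelihood by source: [1] prior 0.37, lik 0.284, product 0.1051; [2] prior 0.47, lik 0.245, product 0.1151; [3] prior 0.16, lik 0.27, product 0.04320.
Normalizing constant = 0.26343; the posterior for Machine 2 is its product over the sum, 0.1151/0.26343 = 0.437.

Posterior probability ≈ 0.437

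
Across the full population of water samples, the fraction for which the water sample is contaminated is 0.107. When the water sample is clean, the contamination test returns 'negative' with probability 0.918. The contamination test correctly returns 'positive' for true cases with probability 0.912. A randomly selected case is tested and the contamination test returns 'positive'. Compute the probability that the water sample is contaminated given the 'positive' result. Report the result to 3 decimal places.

Let H be the event that the water sample is contaminated. P(H) = 0.107, so P(¬H) = 0.893. With E the 'positive' result, P(E|H) = 0.912 and P(E|¬H) = 0.082.
P(E) = 0.912·0.107 + 0.082·0.893 = 0.097584 + 0.073226 = 0.17081.
By Bayes' theorem, P(H|E) = 0.097584 / 0.17081 = 0.571.

P(H | E) ≈ 0.571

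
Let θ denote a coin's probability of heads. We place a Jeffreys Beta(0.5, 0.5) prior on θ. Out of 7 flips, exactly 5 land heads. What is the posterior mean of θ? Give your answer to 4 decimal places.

Posterior mean ≈ 0.6875

The binomial likelihood is conjugate to the Beta prior: with 5 successes and 2 failures, the posterior is Beta(0.5+5, 0.5+2) = Beta(5.5, 2.5).
E[θ | data] = 5.5/(5.5+2.5) = 0.6875.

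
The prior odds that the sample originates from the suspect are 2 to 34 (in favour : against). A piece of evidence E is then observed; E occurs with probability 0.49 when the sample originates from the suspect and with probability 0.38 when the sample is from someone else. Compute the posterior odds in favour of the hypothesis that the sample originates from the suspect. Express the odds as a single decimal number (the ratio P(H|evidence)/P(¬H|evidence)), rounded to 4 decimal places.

Prior odds = 2/34 = 0.058824.
Likelihood ratio for E = 0.49/0.38 = 1.2895.
Posterior odds = prior odds × LR = 0.075851.

Posterior odds ≈ 0.0759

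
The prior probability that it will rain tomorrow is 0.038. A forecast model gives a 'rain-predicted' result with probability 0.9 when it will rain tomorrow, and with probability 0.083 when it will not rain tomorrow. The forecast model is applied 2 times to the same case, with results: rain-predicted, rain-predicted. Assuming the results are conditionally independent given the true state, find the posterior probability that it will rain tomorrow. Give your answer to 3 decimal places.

Let H be the event that it will rain tomorrow; start with P(H) = 0.038. P('rain-predicted'|H) = 0.9, P('rain-predicted'|¬H) = 0.083.
Update on result 1 ('rain-predicted'): P(H) ← 0.9·0.0380 / (0.9·0.0380 + 0.083·0.9620) = 0.034200/0.11405 = 0.2999.
Update on result 2 ('rain-predicted'): P(H) ← 0.9·0.2999 / (0.9·0.2999 + 0.083·0.7001) = 0.26989/0.32800 = 0.8228.

Posterior P(H) ≈ 0.823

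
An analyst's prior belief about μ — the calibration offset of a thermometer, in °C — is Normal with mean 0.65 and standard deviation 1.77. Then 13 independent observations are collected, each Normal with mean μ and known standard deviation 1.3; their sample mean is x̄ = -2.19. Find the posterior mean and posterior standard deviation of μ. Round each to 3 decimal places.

Prior precision 1/τ₀² = 1/1.77² = 0.319193; data precision n/σ² = 13/1.3² = 7.69231.
Posterior precision = 0.319193 + 7.69231 = 8.01150, giving posterior SD = 1/√8.01150 = 0.353.
Posterior mean = (0.319193·0.65 + 7.69231·-2.19) / 8.01150 = -2.077.

Posterior mean ≈ -2.077; posterior SD ≈ 0.353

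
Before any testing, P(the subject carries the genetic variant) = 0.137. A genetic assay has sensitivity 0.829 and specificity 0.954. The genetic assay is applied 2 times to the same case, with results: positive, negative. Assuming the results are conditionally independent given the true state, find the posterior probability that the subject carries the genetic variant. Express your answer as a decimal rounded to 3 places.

Let H be the event that the subject carries the genetic variant; start with P(H) = 0.137. P('positive'|H) = 0.829, P('positive'|¬H) = 0.046.
Update on result 1 ('positive'): P(H) ← 0.829·0.1370 / (0.829·0.1370 + 0.046·0.8630) = 0.11357/0.15327 = 0.7410.
Update on result 2 ('negative'): P(H) ← 0.171·0.7410 / (0.171·0.7410 + 0.954·0.2590) = 0.12671/0.37380 = 0.3390.

Posterior P(H) ≈ 0.339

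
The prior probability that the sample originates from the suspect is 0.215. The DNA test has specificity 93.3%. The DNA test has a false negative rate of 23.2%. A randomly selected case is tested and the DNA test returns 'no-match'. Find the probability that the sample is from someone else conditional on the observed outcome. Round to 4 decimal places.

P(¬H | E) ≈ 0.9362

Let H be the event that the sample originates from the suspect. P(H) = 0.215, so P(¬H) = 0.785. With E the 'no-match' result, P(E|H) = 0.232 and P(E|¬H) = 0.933.
P(E) = 0.232·0.215 + 0.933·0.785 = 0.049880 + 0.73241 = 0.78229.
By Bayes' theorem, P(H|E) = 0.049880 / 0.78229 = 0.0638. Hence P(¬H|E) = 1 − 0.0638 = 0.9362.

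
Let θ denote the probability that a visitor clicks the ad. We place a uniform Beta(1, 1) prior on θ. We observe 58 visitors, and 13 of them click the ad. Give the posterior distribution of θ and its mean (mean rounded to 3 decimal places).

Posterior: Beta(14, 46); mean ≈ 0.233

The binomial likelihood is conjugate to the Beta prior: with 13 successes and 45 failures, the posterior is Beta(1+13, 1+45) = Beta(14, 46).
E[θ | data] = 14/(14+46) = 0.233.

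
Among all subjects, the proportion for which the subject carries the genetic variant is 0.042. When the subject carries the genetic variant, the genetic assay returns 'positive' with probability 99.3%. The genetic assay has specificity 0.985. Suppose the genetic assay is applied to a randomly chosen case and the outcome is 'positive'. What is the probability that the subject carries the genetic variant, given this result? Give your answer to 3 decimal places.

P(H | E) ≈ 0.744

Let H be the event that the subject carries the genetic variant. P(H) = 0.042, so P(¬H) = 0.958. With E the 'positive' result, P(E|H) = 0.993 and P(E|¬H) = 0.015.
P(E) = 0.993·0.042 + 0.015·0.958 = 0.041706 + 0.014370 = 0.056076.
By Bayes' theorem, P(H|E) = 0.041706 / 0.056076 = 0.744.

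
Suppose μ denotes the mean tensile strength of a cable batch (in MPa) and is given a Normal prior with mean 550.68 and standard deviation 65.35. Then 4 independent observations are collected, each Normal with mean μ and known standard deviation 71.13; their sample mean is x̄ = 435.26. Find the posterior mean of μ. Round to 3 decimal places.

With known σ, the Normal prior is conjugate. Weight on the data is w = (n/σ²)/(n/σ² + 1/τ₀²) = 0.00079060/(0.00079060+0.00023416) = 0.77150.
Posterior mean = w·x̄ + (1−w)·μ₀ = 0.77150·435.26 + 0.22850·550.68 = 461.634.

Posterior mean ≈ 461.634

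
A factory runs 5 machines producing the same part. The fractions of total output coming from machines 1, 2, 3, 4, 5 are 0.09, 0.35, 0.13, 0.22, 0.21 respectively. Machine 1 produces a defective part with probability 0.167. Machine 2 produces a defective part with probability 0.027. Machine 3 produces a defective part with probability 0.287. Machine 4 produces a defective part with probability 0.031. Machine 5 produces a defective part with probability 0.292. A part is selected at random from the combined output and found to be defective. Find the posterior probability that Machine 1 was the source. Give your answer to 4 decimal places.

Posterior probability ≈ 0.1157

Tabulate prior·likelihood by source: [1] prior 0.09, lik 0.167, product 0.01503; [2] prior 0.35, lik 0.027, product 0.009450; [3] prior 0.13, lik 0.287, product 0.03731; [4] prior 0.22, lik 0.031, product 0.006820; [5] prior 0.21, lik 0.292, product 0.06132.
Normalizing constant = 0.12993; the posterior for Machine 1 is its product over the sum, 0.01503/0.12993 = 0.1157.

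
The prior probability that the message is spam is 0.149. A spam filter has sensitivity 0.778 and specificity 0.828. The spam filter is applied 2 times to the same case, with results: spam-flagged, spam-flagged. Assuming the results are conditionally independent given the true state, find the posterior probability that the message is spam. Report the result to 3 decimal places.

Posterior P(H) ≈ 0.782

With H the event that the message is spam, the joint likelihood of the observed sequence is P(data|H) = 0.778·0.778 = 0.60528 and P(data|¬H) = 0.172·0.172 = 0.029584.
Bayes: P(H|data) = 0.149·0.60528 / (0.149·0.60528 + 0.851·0.029584) = 0.090187/0.11536 = 0.7818.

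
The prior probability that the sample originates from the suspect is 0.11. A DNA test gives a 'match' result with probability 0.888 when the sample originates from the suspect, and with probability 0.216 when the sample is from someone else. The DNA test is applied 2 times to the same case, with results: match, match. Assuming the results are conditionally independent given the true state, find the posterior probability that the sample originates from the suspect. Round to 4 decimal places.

With H the event that the sample originates from the suspect, the joint likelihood of the observed sequence is P(data|H) = 0.888·0.888 = 0.78854 and P(data|¬H) = 0.216·0.216 = 0.046656.
Bayes: P(H|data) = 0.11·0.78854 / (0.11·0.78854 + 0.89·0.046656) = 0.086740/0.12826 = 0.6763.

Posterior P(H) ≈ 0.6763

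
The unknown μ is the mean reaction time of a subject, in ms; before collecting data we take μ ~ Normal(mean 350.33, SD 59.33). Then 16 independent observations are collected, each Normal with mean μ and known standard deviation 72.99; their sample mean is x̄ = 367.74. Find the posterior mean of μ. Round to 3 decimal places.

Prior precision 1/τ₀² = 1/59.33² = 0.00028409; data precision n/σ² = 16/72.99² = 0.00300326.
Posterior precision = 0.00028409 + 0.00300326 = 0.00328735.
Posterior mean = (0.00028409·350.33 + 0.00300326·367.74) / 0.00328735 = 366.235.

Posterior mean ≈ 366.235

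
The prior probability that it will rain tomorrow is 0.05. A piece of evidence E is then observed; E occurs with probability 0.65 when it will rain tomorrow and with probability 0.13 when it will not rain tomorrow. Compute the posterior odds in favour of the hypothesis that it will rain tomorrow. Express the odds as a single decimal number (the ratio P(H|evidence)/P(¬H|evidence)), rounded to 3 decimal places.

Posterior odds ≈ 0.263

Prior odds = 0.05/(1−0.05) = 0.052632. In log-odds, ln(0.052632) = -2.9444.
Add log likelihood ratio: ln(5.0000) = 1.6094.
Posterior log-odds = -1.3350, so posterior odds = exp(-1.3350) = 0.26316.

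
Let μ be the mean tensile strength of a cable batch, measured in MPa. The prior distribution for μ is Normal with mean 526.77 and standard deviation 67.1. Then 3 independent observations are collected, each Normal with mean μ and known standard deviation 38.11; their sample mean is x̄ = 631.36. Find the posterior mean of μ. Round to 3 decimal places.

Posterior mean ≈ 621.206

Prior precision 1/τ₀² = 1/67.1² = 0.00022210; data precision n/σ² = 3/38.11² = 0.00206559.
Posterior precision = 0.00022210 + 0.00206559 = 0.00228769.
Posterior mean = (0.00022210·526.77 + 0.00206559·631.36) / 0.00228769 = 621.206.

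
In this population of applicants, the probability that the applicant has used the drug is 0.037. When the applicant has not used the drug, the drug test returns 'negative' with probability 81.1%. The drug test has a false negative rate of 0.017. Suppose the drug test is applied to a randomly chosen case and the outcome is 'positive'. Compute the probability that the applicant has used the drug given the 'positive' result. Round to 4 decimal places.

Let H be the event that the applicant has used the drug. P(H) = 0.037, so P(¬H) = 0.963. With E the 'positive' result, P(E|H) = 0.983 and P(E|¬H) = 0.189.
P(E) = 0.983·0.037 + 0.189·0.963 = 0.036371 + 0.18201 = 0.21838.
By Bayes' theorem, P(H|E) = 0.036371 / 0.21838 = 0.1666.

P(H | E) ≈ 0.1666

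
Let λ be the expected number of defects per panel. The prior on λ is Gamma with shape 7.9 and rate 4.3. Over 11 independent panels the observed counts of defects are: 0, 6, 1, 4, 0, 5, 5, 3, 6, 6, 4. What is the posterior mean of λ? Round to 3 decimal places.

Posterior mean ≈ 3.131

Total count ∑xᵢ = 40 over n = 11 panels.
Gamma is conjugate to the Poisson likelihood: posterior is Gamma(shape = 7.9+40 = 47.9, rate = 4.3+11 = 15.3).
E[λ | data] = 47.9/15.3 = 3.131.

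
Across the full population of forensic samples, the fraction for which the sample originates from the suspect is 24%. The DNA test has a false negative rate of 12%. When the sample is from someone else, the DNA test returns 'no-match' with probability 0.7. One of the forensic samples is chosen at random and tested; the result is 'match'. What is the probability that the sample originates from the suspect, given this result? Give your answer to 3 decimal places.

Write H for 'the sample originates from the suspect'. Prior odds H:¬H = 0.24/0.76 = 0.31579. For the 'match' outcome, the likelihood ratio is 0.88/0.3 = 2.9333.
Posterior odds = 0.31579 × 2.9333 = 0.92632, so P(H|E) = 0.92632/(1+0.92632) = 0.481.

P(H | E) ≈ 0.481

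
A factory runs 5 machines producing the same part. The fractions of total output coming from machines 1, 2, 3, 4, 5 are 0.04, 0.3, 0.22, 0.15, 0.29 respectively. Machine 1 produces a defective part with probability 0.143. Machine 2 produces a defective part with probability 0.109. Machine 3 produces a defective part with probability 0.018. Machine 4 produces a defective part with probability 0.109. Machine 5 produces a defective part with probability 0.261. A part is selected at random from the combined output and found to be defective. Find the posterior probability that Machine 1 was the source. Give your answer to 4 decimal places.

Posterior probability ≈ 0.0426

P(defective|M1) = 0.143; P(defective|M2) = 0.109; P(defective|M3) = 0.018; P(defective|M4) = 0.109; P(defective|M5) = 0.261.
Prior × likelihood for each source: 0.04·0.143=0.005720, 0.3·0.109=0.03270, 0.22·0.018=0.003960, 0.15·0.109=0.01635, 0.29·0.261=0.07569. Summing gives P(defective) = 0.13442.
P(Machine 1 | defective) = 0.005720 / 0.13442 = 0.0426.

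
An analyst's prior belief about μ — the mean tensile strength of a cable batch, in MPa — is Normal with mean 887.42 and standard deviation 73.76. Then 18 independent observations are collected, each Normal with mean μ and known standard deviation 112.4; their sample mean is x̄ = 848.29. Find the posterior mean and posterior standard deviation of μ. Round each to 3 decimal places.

Prior precision 1/τ₀² = 1/73.76² = 0.00018381; data precision n/σ² = 18/112.4² = 0.00142475.
Posterior precision = 0.00018381 + 0.00142475 = 0.00160856, giving posterior SD = 1/√0.00160856 = 24.933.
Posterior mean = (0.00018381·887.42 + 0.00142475·848.29) / 0.00160856 = 852.761.

Posterior mean ≈ 852.761; posterior SD ≈ 24.933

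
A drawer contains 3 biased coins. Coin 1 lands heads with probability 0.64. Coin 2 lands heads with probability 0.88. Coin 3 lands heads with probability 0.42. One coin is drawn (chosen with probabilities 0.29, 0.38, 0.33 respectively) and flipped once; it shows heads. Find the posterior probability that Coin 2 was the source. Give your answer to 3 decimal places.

Tabulate prior·likelihood by source: [1] prior 0.29, lik 0.64, product 0.1856; [2] prior 0.38, lik 0.88, product 0.3344; [3] prior 0.33, lik 0.42, product 0.1386.
Normalizing constant = 0.65860; the posterior for Coin 2 is its product over the sum, 0.3344/0.65860 = 0.508.

Posterior probability ≈ 0.508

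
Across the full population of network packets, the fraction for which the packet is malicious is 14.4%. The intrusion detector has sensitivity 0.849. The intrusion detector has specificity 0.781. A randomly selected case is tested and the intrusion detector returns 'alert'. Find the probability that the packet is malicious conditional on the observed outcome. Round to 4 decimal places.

P(H | E) ≈ 0.3947

Let H be the event that the packet is malicious. P(H) = 0.144, so P(¬H) = 0.856. With E the 'alert' result, P(E|H) = 0.849 and P(E|¬H) = 0.219.
P(E) = 0.849·0.144 + 0.219·0.856 = 0.12226 + 0.18746 = 0.30972.
By Bayes' theorem, P(H|E) = 0.12226 / 0.30972 = 0.3947.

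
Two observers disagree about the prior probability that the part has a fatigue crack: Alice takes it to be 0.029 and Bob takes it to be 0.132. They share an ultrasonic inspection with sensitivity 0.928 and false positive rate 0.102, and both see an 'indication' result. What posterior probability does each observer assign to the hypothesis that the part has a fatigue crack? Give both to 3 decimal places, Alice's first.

Alice: 0.214; Bob: 0.580

P('+'|H) = 0.928, P('+'|¬H) = 0.102.
Alice: numerator 0.928·0.029 = 0.026912; evidence = 0.026912+0.102·0.971 = 0.12595; posterior = 0.214.
Bob: numerator 0.928·0.132 = 0.12250; evidence = 0.12250+0.102·0.868 = 0.21103; posterior = 0.580.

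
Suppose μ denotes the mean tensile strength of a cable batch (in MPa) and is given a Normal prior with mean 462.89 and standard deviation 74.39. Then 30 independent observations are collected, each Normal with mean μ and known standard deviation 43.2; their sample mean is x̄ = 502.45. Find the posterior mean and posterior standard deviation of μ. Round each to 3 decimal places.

Posterior mean ≈ 502.010; posterior SD ≈ 7.843

With known σ, the Normal prior is conjugate. Weight on the data is w = (n/σ²)/(n/σ² + 1/τ₀²) = 0.0160751/(0.0160751+0.00018071) = 0.98888.
Posterior mean = w·x̄ + (1−w)·μ₀ = 0.98888·502.45 + 0.011116·462.89 = 502.010. Posterior variance = 1/(0.0160751+0.00018071) = 61.5165, so SD = 7.843.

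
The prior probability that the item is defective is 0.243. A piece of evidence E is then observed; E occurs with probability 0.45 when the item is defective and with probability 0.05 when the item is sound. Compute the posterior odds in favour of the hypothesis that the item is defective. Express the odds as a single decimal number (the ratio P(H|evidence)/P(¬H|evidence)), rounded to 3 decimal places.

Prior odds = 0.243/(1−0.243) = 0.32100.
Likelihood ratio for E = 0.45/0.05 = 9.0000.
Posterior odds = prior odds × LR = 2.8890.

Posterior odds ≈ 2.889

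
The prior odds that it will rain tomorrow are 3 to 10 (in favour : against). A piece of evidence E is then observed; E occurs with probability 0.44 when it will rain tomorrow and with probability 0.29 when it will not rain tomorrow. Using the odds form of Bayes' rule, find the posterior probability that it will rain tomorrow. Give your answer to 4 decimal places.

Posterior probability ≈ 0.3128

Prior odds = 3/10 = 0.30000.
Likelihood ratio for E = 0.44/0.29 = 1.5172.
Posterior odds = prior odds × LR = 0.45517.
Posterior probability = odds/(1+odds) = 0.45517/1.4552 = 0.3128.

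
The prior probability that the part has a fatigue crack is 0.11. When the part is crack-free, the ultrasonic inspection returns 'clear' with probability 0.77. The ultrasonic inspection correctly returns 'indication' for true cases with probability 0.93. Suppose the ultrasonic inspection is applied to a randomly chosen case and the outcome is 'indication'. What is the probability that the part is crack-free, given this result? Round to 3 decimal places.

Write H for 'the part has a fatigue crack'. Prior odds H:¬H = 0.11/0.89 = 0.12360. For the 'indication' outcome, the likelihood ratio is 0.93/0.23 = 4.0435.
Posterior odds = 0.12360 × 4.0435 = 0.49976, so P(H|E) = 0.49976/(1+0.49976) = 0.333. Then P(¬H|E) = 1 − 0.333 = 0.667.

P(¬H | E) ≈ 0.667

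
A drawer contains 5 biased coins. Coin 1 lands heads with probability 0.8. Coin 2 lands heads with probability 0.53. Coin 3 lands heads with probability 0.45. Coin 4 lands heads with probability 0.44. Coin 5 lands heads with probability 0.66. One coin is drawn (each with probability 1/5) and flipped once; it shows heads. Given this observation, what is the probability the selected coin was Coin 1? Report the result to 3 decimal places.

Tabulate prior·likelihood by source: [1] prior 0.2, lik 0.8, product 0.1600; [2] prior 0.2, lik 0.53, product 0.1060; [3] prior 0.2, lik 0.45, product 0.09000; [4] prior 0.2, lik 0.44, product 0.08800; [5] prior 0.2, lik 0.66, product 0.1320.
Normalizing constant = 0.57600; the posterior for Coin 1 is its product over the sum, 0.1600/0.57600 = 0.278.

Posterior probability ≈ 0.278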